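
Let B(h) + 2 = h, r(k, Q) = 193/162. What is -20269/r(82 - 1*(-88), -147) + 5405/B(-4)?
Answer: -20744633/1158 ≈ -17914.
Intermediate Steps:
r(k, Q) = 193/162 (r(k, Q) = 193*(1/162) = 193/162)
B(h) = -2 + h
-20269/r(82 - 1*(-88), -147) + 5405/B(-4) = -20269/193/162 + 5405/(-2 - 4) = -20269*162/193 + 5405/(-6) = -3283578/193 + 5405*(-⅙) = -3283578/193 - 5405/6 = -20744633/1158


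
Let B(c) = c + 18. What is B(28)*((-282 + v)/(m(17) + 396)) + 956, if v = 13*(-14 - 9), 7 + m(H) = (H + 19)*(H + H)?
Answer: 1515302/1613 ≈ 939.43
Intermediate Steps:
m(H) = -7 + 2*H*(19 + H) (m(H) = -7 + (H + 19)*(H + H) = -7 + (19 + H)*(2*H) = -7 + 2*H*(19 + H))
v = -299 (v = 13*(-23) = -299)
B(c) = 18 + c
B(28)*((-282 + v)/(m(17) + 396)) + 956 = (18 + 28)*((-282 - 299)/((-7 + 2*17**2 + 38*17) + 396)) + 956 = 46*(-581/((-7 + 2*289 + 646) + 396)) + 956 = 46*(-581/((-7 + 578 + 646) + 396)) + 956 = 46*(-581/(1217 + 396)) + 956 = 46*(-581/1613) + 956 = -26726/1613 + 956 = 1515302/1613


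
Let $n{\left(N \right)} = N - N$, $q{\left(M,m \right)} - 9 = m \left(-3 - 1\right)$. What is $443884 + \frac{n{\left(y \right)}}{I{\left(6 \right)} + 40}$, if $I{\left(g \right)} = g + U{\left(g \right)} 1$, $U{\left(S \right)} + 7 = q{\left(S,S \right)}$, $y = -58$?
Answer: $443884$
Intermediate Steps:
$q{\left(M,m \right)} = 9 - 4 m$ ($q{\left(M,m \right)} = 9 + m \left(-3 - 1\right) = 9 + m \left(-4\right) = 9 - 4 m$)
$n{\left(N \right)} = 0$
$U{\left(S \right)} = 2 - 4 S$ ($U{\left(S \right)} = -7 - \left(-9 + 4 S\right) = 2 - 4 S$)
$I{\left(g \right)} = 2 - 3 g$ ($I{\left(g \right)} = g + \left(2 - 4 g\right) 1 = g - \left(-2 + 4 g\right) = 2 - 3 g$)
$443884 + \frac{n{\left(y \right)}}{I{\left(6 \right)} + 40} = 443884 + \frac{1}{\left(2 - 18\right) + 40} \cdot 0 = 443884 + \frac{1}{-16 + 40} \cdot 0 = 443884 + \frac{1}{24} \cdot 0 = 443884 + 0 = 443884$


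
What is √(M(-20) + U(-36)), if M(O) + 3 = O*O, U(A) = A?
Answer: 19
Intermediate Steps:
M(O) = -3 + O² (M(O) = -3 + O*O = -3 + O²)
√(M(-20) + U(-36)) = √((-3 + (-20)²) - 36) = √((-3 + 400) - 36) = √(397 - 36) = √361 = 19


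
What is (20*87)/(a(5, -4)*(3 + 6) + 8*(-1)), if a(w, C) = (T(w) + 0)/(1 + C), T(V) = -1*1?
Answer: -348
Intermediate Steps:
T(V) = -1
a(w, C) = -1/(1 + C) (a(w, C) = (-1 + 0)/(1 + C) = -1/(1 + C))
(20*87)/(a(5, -4)*(3 + 6) + 8*(-1)) = (20*87)/((-1/(1 - 4))*(3 + 6) + 8*(-1)) = 1740/(-1/(-3)*9 - 8) = 1740/(-1*(-⅓)*9 - 8) = 1740/((⅓)*9 - 8) = 1740/(3 - 8) = 1740/(-5) = 1740*(-⅕) = -348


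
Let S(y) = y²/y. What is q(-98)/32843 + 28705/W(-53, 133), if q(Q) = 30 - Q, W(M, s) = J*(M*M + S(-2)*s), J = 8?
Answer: 945362347/668157992 ≈ 1.4149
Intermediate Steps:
S(y) = y
W(M, s) = -16*s + 8*M² (W(M, s) = 8*(M*M - 2*s) = 8*(M² - 2*s) = -16*s + 8*M²)
q(-98)/32843 + 28705/W(-53, 133) = (30 - 1*(-98))/32843 + 28705/(-16*133 + 8*(-53)²) = (30 + 98)*(1/32843) + 28705/(-2128 + 8*2809) = 128*(1/32843) + 28705/(-2128 + 22472) = 128/32843 + 28705/20344 = 945362347/668157992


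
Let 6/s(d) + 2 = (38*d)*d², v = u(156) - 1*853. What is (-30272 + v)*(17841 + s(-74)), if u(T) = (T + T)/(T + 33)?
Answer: -89778765649022438/161684397 ≈ -5.5527e+8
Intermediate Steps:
u(T) = 2*T/(33 + T) (u(T) = (2*T)/(33 + T) = 2*T/(33 + T))
v = -53635/63 (v = 2*156/(33 + 156) - 1*853 = 2*156/189 - 853 = 2*156*(1/189) - 853 = 104/63 - 853 = -53635/63 ≈ -851.35)
s(d) = 6/(-2 + 38*d³) (s(d) = 6/(-2 + (38*d)*d²) = 6/(-2 + 38*d³))
(-30272 + v)*(17841 + s(-74)) = (-30272 - 53635/63)*(17841 + 3/(-1 + 19*(-74)³)) = -1960771*(17841 + 3/(-1 + 19*(-405224)))/63 = -1960771*(17841 + 3/(-1 - 7699256))/63 = -1960771*(17841 + 3/(-7699257))/63 = -1960771*(17841 + 3*(-1/7699257))/63 = -1960771*(17841 - 1/2566419)/63 = -1960771/63*45787481378/2566419 = -89778765649022438/161684397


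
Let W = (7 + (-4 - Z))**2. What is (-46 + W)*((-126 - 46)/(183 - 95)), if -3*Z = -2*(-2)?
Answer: 10535/198 ≈ 53.207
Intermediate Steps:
Z = -4/3 (Z = -(-2)*(-2)/3 = -1/3*4 = -4/3 ≈ -1.3333)
W = 169/9 (W = (7 + (-4 - 1*(-4/3)))**2 = (7 + (-4 + 4/3))**2 = (7 - 8/3)**2 = (13/3)**2 = 169/9 ≈ 18.778)
(-46 + W)*((-126 - 46)/(183 - 95)) = (-46 + 169/9)*((-126 - 46)/(183 - 95)) = -(-42140)/(9*88) = -245/9*(-43/22) = 10535/198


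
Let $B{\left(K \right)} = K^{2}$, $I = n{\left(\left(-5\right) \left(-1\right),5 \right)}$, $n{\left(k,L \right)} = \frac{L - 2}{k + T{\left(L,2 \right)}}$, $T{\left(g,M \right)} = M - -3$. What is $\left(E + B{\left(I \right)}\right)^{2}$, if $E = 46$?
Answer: $\frac{21242881}{10000} \approx 2124.3$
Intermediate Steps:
$T{\left(g,M \right)} = 3 + M$ ($T{\left(g,M \right)} = M + 3 = 3 + M$)
$n{\left(k,L \right)} = \frac{-2 + L}{5 + k}$ ($n{\left(k,L \right)} = \frac{L - 2}{k + \left(3 + 2\right)} = \frac{-2 + L}{k + 5} = \frac{-2 + L}{5 + k}$)
$I = \frac{3}{10}$ ($I = \frac{-2 + 5}{5 - -5} = \frac{1}{5 + 5} \cdot 3 = \frac{1}{10} \cdot 3 = \frac{3}{10} \approx 0.3$)
$\left(E + B{\left(I \right)}\right)^{2} = \left(46 + \left(\frac{3}{10}\right)^{2}\right)^{2} = \left(46 + \frac{9}{100}\right)^{2} = \left(\frac{4609}{100}\right)^{2} = \frac{21242881}{10000}$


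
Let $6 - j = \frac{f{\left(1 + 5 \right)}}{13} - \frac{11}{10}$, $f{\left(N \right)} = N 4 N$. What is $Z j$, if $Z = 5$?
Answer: $- \frac{517}{26} \approx -19.885$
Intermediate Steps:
$f{\left(N \right)} = 4 N^{2}$ ($f{\left(N \right)} = 4 N N = 4 N^{2}$)
$j = - \frac{517}{130}$ ($j = 6 - \left(\frac{4 \left(1 + 5\right)^{2}}{13} - \frac{11}{10}\right) = 6 - \left(4 \cdot 6^{2} \cdot \frac{1}{13} - \frac{11}{10}\right) = 6 - \left(4 \cdot 36 \cdot \frac{1}{13} - \frac{11}{10}\right) = 6 - \left(144 \cdot \frac{1}{13} - \frac{11}{10}\right) = 6 - \left(\frac{144}{13} - \frac{11}{10}\right) = 6 - \frac{1297}{130} = - \frac{517}{130} \approx -3.9769$)
$Z j = 5 \left(- \frac{517}{130}\right) = - \frac{517}{26}$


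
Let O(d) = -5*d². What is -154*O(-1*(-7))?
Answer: 37730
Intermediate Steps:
O(d) = -5*d²
-154*O(-1*(-7)) = -(-770)*(-1*(-7))² = -(-770)*7² = -(-770)*49 = -154*(-245) = 37730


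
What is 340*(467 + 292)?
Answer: 258060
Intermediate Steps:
340*(467 + 292) = 340*759 = 258060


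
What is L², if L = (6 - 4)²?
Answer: 16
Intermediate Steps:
L = 4 (L = 2² = 4)
L² = 4² = 16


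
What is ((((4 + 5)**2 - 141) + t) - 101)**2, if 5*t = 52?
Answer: 567009/25 ≈ 22680.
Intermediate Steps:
t = 52/5 (t = (1/5)*52 = 52/5 ≈ 10.400)
((((4 + 5)**2 - 141) + t) - 101)**2 = ((((4 + 5)**2 - 141) + 52/5) - 101)**2 = (((9**2 - 141) + 52/5) - 101)**2 = (((81 - 141) + 52/5) - 101)**2 = ((-60 + 52/5) - 101)**2 = (-248/5 - 101)**2 = (-753/5)**2 = 567009/25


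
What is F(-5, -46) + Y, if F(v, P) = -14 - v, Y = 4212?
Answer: 4203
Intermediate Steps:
F(-5, -46) + Y = (-14 - 1*(-5)) + 4212 = (-14 + 5) + 4212 = -9 + 4212 = 4203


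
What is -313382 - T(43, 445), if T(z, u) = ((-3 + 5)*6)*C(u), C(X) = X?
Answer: -318722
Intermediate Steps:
T(z, u) = 12*u (T(z, u) = ((-3 + 5)*6)*u = (2*6)*u = 12*u)
-313382 - T(43, 445) = -313382 - 12*445 = -313382 - 1*5340 = -313382 - 5340 = -318722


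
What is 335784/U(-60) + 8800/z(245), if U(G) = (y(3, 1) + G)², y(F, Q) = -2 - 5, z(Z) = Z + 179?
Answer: 22734452/237917 ≈ 95.556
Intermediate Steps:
z(Z) = 179 + Z
y(F, Q) = -7
U(G) = (-7 + G)²
335784/U(-60) + 8800/z(245) = 335784/((-7 - 60)²) + 8800/(179 + 245) = 335784/((-67)²) + 8800/424 = 335784/4489 + 8800*(1/424) = 335784*(1/4489) + 1100/53 = 335784/4489 + 1100/53 = 22734452/237917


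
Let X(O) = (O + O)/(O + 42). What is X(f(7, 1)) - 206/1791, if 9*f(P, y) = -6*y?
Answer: -8177/55521 ≈ -0.14728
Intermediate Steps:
f(P, y) = -2*y/3 (f(P, y) = (-6*y)/9 = -2*y/3)
X(O) = 2*O/(42 + O) (X(O) = (2*O)/(42 + O) = 2*O/(42 + O))
X(f(7, 1)) - 206/1791 = 2*(-⅔*1)/(42 - ⅔*1) - 206/1791 = 2*(-⅔)/(42 - ⅔) - 206*1/1791 = 2*(-⅔)/(124/3) - 206/1791 = 2*(-⅔)*(3/124) - 206/1791 = -1/31 - 206/1791 = -8177/55521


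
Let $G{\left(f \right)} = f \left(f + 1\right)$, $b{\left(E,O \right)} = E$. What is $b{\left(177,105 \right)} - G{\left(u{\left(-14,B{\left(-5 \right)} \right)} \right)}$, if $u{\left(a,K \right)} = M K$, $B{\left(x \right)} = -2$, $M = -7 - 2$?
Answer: $-165$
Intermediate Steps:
$M = -9$
$u{\left(a,K \right)} = - 9 K$
$G{\left(f \right)} = f \left(1 + f\right)$
$b{\left(177,105 \right)} - G{\left(u{\left(-14,B{\left(-5 \right)} \right)} \right)} = 177 - \left(-9\right) \left(-2\right) \left(1 - -18\right) = 177 - 18 \left(1 + 18\right) = 177 - 18 \cdot 19 = 177 - 342 = -165$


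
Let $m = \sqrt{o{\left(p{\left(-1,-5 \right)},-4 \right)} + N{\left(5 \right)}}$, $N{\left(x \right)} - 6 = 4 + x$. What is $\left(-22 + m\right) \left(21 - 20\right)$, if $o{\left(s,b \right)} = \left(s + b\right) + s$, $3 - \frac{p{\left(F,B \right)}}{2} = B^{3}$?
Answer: $-22 + \sqrt{523} \approx 0.86919$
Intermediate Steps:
$p{\left(F,B \right)} = 6 - 2 B^{3}$
$N{\left(x \right)} = 10 + x$ ($N{\left(x \right)} = 6 + \left(4 + x\right) = 10 + x$)
$o{\left(s,b \right)} = b + 2 s$ ($o{\left(s,b \right)} = \left(b + s\right) + s = b + 2 s$)
$m = \sqrt{523}$ ($m = \sqrt{\left(-4 + 2 \left(6 - 2 \left(-5\right)^{3}\right)\right) + \left(10 + 5\right)} = \sqrt{\left(-4 + 2 \left(6 - -250\right)\right) + 15} = \sqrt{\left(-4 + 2 \left(6 + 250\right)\right) + 15} = \sqrt{\left(-4 + 2 \cdot 256\right) + 15} = \sqrt{\left(-4 + 512\right) + 15} = \sqrt{508 + 15} = \sqrt{523} \approx 22.869$)
$\left(-22 + m\right) \left(21 - 20\right) = \left(-22 + \sqrt{523}\right) \left(21 - 20\right) = \left(-22 + \sqrt{523}\right) 1 = -22 + \sqrt{523}$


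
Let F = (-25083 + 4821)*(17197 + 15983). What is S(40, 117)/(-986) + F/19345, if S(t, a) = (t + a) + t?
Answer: -132576973345/3814834 ≈ -34753.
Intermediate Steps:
F = -672293160 (F = -20262*33180 = -672293160)
S(t, a) = a + 2*t (S(t, a) = (a + t) + t = a + 2*t)
S(40, 117)/(-986) + F/19345 = (117 + 2*40)/(-986) - 672293160/19345 = (117 + 80)*(-1/986) - 672293160*1/19345 = 197*(-1/986) - 134458632/3869 = -197/986 - 134458632/3869 = -132576973345/3814834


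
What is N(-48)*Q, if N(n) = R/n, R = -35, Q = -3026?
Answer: -52955/24 ≈ -2206.5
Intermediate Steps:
N(n) = -35/n
N(-48)*Q = -35/(-48)*(-3026) = -35*(-1/48)*(-3026) = (35/48)*(-3026) = -52955/24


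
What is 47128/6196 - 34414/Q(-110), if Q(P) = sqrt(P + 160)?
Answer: 11782/1549 - 17207*sqrt(2)/5 ≈ -4859.3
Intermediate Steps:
Q(P) = sqrt(160 + P)
47128/6196 - 34414/Q(-110) = 47128/6196 - 34414/sqrt(160 - 110) = 47128*(1/6196) - 34414*sqrt(2)/10 = 11782/1549 - 34414*sqrt(2)/10 = 11782/1549 - 17207*sqrt(2)/5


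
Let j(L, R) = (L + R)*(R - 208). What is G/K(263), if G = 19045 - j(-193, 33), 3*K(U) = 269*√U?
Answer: -26865*√263/70747 ≈ -6.1582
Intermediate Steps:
j(L, R) = (-208 + R)*(L + R) (j(L, R) = (L + R)*(-208 + R) = (-208 + R)*(L + R))
K(U) = 269*√U/3 (K(U) = (269*√U)/3 = 269*√U/3)
G = -8955 (G = 19045 - (33² - 208*(-193) - 208*33 - 193*33) = 19045 - (1089 + 40144 - 6864 - 6369) = 19045 - 1*28000 = 19045 - 28000 = -8955)
G/K(263) = -8955*3*√263/70747 = -26865*√263/70747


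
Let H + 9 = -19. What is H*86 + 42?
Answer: -2366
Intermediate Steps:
H = -28 (H = -9 - 19 = -28)
H*86 + 42 = -28*86 + 42 = -2408 + 42 = -2366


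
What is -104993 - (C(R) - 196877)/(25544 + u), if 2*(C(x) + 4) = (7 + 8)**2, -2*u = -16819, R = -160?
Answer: -7129366114/67907 ≈ -1.0499e+5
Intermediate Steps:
u = 16819/2 (u = -1/2*(-16819) = 16819/2 ≈ 8409.5)
C(x) = 217/2 (C(x) = -4 + (7 + 8)**2/2 = -4 + (1/2)*15**2 = -4 + (1/2)*225 = -4 + 225/2 = 217/2)
-104993 - (C(R) - 196877)/(25544 + u) = -104993 - (217/2 - 196877)/(25544 + 16819/2) = -104993 - (-393537)/(2*67907/2) = -104993 - (-393537)*2/(2*67907) = -104993 - 1*(-393537/67907) = -104993 + 393537/67907 = -7129366114/67907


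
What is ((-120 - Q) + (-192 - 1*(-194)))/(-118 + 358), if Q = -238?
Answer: ½ ≈ 0.50000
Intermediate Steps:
((-120 - Q) + (-192 - 1*(-194)))/(-118 + 358) = ((-120 - 1*(-238)) + (-192 - 1*(-194)))/(-118 + 358) = ((-120 + 238) + (-192 + 194))/240 = (118 + 2)*(1/240) = 120*(1/240) = ½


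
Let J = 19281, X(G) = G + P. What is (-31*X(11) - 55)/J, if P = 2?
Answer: -458/19281 ≈ -0.023754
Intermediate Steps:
X(G) = 2 + G (X(G) = G + 2 = 2 + G)
(-31*X(11) - 55)/J = (-31*(2 + 11) - 55)/19281 = (-31*13 - 55)*(1/19281) = (-403 - 55)*(1/19281) = -458*1/19281 = -458/19281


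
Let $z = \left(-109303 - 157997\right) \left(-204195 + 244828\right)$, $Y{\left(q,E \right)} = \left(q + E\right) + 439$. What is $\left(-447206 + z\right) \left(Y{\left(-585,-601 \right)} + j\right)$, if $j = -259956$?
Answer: $2831664246178518$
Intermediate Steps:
$Y{\left(q,E \right)} = 439 + E + q$ ($Y{\left(q,E \right)} = \left(E + q\right) + 439 = 439 + E + q$)
$z = -10861200900$ ($z = \left(-267300\right) 40633 = -10861200900$)
$\left(-447206 + z\right) \left(Y{\left(-585,-601 \right)} + j\right) = \left(-447206 - 10861200900\right) \left(\left(439 - 601 - 585\right) - 259956\right) = - 10861648106 \left(-747 - 259956\right) = \left(-10861648106\right) \left(-260703\right) = 2831664246178518$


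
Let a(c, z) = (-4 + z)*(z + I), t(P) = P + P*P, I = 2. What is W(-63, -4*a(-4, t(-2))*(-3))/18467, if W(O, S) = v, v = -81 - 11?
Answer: -92/18467 ≈ -0.0049819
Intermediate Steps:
t(P) = P + P²
a(c, z) = (-4 + z)*(2 + z) (a(c, z) = (-4 + z)*(z + 2) = (-4 + z)*(2 + z))
v = -92
W(O, S) = -92
W(-63, -4*a(-4, t(-2))*(-3))/18467 = -92/18467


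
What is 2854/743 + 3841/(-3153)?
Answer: 6144799/2342679 ≈ 2.6230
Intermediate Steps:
2854/743 + 3841/(-3153) = 2854*(1/743) + 3841*(-1/3153) = 2854/743 - 3841/3153 = 6144799/2342679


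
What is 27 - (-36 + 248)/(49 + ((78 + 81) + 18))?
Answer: 2945/113 ≈ 26.062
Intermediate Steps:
27 - (-36 + 248)/(49 + ((78 + 81) + 18)) = 27 - 212/(49 + (159 + 18)) = 27 - 212/(49 + 177) = 27 - 212/226 = 27 - 1*106/113 = 27 - 106/113 = 2945/113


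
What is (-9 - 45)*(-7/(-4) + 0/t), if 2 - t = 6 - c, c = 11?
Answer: -189/2 ≈ -94.500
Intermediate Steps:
t = 7 (t = 2 - (6 - 1*11) = 2 - (6 - 11) = 2 - 1*(-5) = 2 + 5 = 7)
(-9 - 45)*(-7/(-4) + 0/t) = (-9 - 45)*(-7/(-4) + 0/7) = -54*(-7*(-1/4) + 0*(1/7)) = -54*(7/4 + 0) = -54*7/4 = -189/2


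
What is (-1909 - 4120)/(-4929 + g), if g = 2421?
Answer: 6029/2508 ≈ 2.4039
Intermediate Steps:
(-1909 - 4120)/(-4929 + g) = (-1909 - 4120)/(-4929 + 2421) = -6029/(-2508) = -6029*(-1/2508) = 6029/2508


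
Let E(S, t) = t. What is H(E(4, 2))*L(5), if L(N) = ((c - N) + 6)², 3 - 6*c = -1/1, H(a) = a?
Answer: 50/9 ≈ 5.5556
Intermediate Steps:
c = ⅔ (c = ½ - (-1)/(6*1) = ½ - (-1)/6 = ½ - ⅙*(-1) = ½ + ⅙ = ⅔ ≈ 0.66667)
L(N) = (20/3 - N)² (L(N) = ((⅔ - N) + 6)² = (20/3 - N)²)
H(E(4, 2))*L(5) = 2*((20 - 3*5)²/9) = 2*((20 - 15)²/9) = 2*((⅑)*5²) = 2*((⅑)*25) = 2*(25/9) = 50/9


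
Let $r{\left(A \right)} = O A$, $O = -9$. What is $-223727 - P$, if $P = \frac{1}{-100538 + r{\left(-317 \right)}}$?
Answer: $- \frac{21854771994}{97685} \approx -2.2373 \cdot 10^{5}$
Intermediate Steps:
$r{\left(A \right)} = - 9 A$
$P = - \frac{1}{97685}$ ($P = \frac{1}{-100538 - -2853} = \frac{1}{-100538 + 2853} = \frac{1}{-97685} = - \frac{1}{97685} \approx -1.0237 \cdot 10^{-5}$)
$-223727 - P = -223727 - - \frac{1}{97685} = -223727 + \frac{1}{97685} = - \frac{21854771994}{97685}$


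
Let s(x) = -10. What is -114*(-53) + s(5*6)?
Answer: 6032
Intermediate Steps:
-114*(-53) + s(5*6) = -114*(-53) - 10 = 6042 - 10 = 6032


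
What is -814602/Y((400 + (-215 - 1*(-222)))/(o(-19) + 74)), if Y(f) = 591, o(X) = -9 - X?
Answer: -271534/197 ≈ -1378.3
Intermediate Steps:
-814602/Y((400 + (-215 - 1*(-222)))/(o(-19) + 74)) = -814602/591 = -814602*1/591 = -271534/197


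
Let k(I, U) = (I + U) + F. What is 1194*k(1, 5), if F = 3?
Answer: 10746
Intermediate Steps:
k(I, U) = 3 + I + U (k(I, U) = (I + U) + 3 = 3 + I + U)
1194*k(1, 5) = 1194*(3 + 1 + 5) = 1194*9 = 10746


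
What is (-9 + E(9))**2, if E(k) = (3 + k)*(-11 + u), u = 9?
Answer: 1089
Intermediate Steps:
E(k) = -6 - 2*k (E(k) = (3 + k)*(-11 + 9) = (3 + k)*(-2) = -6 - 2*k)
(-9 + E(9))**2 = (-9 + (-6 - 2*9))**2 = (-9 + (-6 - 18))**2 = (-9 - 24)**2 = (-33)**2 = 1089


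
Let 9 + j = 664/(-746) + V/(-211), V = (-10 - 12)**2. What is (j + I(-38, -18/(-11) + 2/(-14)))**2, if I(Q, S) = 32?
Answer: 2432305372225/6194162209 ≈ 392.68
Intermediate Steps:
V = 484 (V = (-22)**2 = 484)
j = -958911/78703 (j = -9 + (664/(-746) + 484/(-211)) = -9 + (664*(-1/746) + 484*(-1/211)) = -9 + (-332/373 - 484/211) = -9 - 250584/78703 = -958911/78703 ≈ -12.184)
(j + I(-38, -18/(-11) + 2/(-14)))**2 = (-958911/78703 + 32)**2 = (1559585/78703)**2 = 2432305372225/6194162209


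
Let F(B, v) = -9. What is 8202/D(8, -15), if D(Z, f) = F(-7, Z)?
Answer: -2734/3 ≈ -911.33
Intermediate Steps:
D(Z, f) = -9
8202/D(8, -15) = 8202/(-9) = 8202*(-⅑) = -2734/3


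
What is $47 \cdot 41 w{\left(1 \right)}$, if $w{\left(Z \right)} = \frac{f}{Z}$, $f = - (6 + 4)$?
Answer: $-19270$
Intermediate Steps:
$f = -10$ ($f = \left(-1\right) 10 = -10$)
$w{\left(Z \right)} = - \frac{10}{Z}$
$47 \cdot 41 w{\left(1 \right)} = 47 \cdot 41 \left(- \frac{10}{1}\right) = 1927 \left(\left(-10\right) 1\right) = 1927 \left(-10\right) = -19270$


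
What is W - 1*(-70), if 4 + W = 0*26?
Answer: 66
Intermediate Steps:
W = -4 (W = -4 + 0*26 = -4 + 0 = -4)
W - 1*(-70) = -4 - 1*(-70) = -4 + 70 = 66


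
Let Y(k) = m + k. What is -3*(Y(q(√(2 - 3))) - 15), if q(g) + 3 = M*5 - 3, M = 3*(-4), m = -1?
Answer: 246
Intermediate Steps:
M = -12
q(g) = -66 (q(g) = -3 + (-12*5 - 3) = -3 + (-60 - 3) = -3 - 63 = -66)
Y(k) = -1 + k
-3*(Y(q(√(2 - 3))) - 15) = -3*((-1 - 66) - 15) = -3*(-67 - 15) = -3*(-82) = 246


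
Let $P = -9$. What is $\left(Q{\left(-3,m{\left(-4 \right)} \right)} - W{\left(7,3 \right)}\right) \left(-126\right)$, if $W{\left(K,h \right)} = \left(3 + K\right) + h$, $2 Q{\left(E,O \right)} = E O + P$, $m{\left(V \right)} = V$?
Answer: $1449$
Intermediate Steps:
$Q{\left(E,O \right)} = - \frac{9}{2} + \frac{E O}{2}$ ($Q{\left(E,O \right)} = \frac{E O - 9}{2} = \frac{-9 + E O}{2} = - \frac{9}{2} + \frac{E O}{2}$)
$W{\left(K,h \right)} = 3 + K + h$
$\left(Q{\left(-3,m{\left(-4 \right)} \right)} - W{\left(7,3 \right)}\right) \left(-126\right) = \left(\left(- \frac{9}{2} + \frac{1}{2} \left(-3\right) \left(-4\right)\right) - \left(3 + 7 + 3\right)\right) \left(-126\right) = \left(\left(- \frac{9}{2} + 6\right) - 13\right) \left(-126\right) = \left(\frac{3}{2} - 13\right) \left(-126\right) = \left(- \frac{23}{2}\right) \left(-126\right) = 1449$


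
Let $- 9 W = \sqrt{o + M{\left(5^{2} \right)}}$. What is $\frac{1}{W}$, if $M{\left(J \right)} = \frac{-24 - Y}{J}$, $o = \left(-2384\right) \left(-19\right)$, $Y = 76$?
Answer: $- \frac{9 \sqrt{67}}{1742} \approx -0.042289$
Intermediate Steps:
$o = 45296$
$M{\left(J \right)} = - \frac{100}{J}$ ($M{\left(J \right)} = \frac{-24 - 76}{J} = - \frac{100}{J}$)
$W = - \frac{26 \sqrt{67}}{9}$ ($W = - \frac{\sqrt{45296 - \frac{100}{5^{2}}}}{9} = - \frac{\sqrt{45296 - \frac{100}{25}}}{9} = - \frac{\sqrt{45296 - 4}}{9} = - \frac{\sqrt{45292}}{9} = - \frac{26 \sqrt{67}}{9} \approx -23.647$)
$\frac{1}{W} = \frac{1}{\left(- \frac{26}{9}\right) \sqrt{67}} = - \frac{9 \sqrt{67}}{1742}$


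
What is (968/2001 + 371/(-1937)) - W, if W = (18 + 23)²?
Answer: -6514317452/3875937 ≈ -1680.7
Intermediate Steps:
W = 1681 (W = 41² = 1681)
(968/2001 + 371/(-1937)) - W = (968/2001 + 371/(-1937)) - 1*1681 = (968*(1/2001) + 371*(-1/1937)) - 1681 = (968/2001 - 371/1937) - 1681 = 1132645/3875937 - 1681 = -6514317452/3875937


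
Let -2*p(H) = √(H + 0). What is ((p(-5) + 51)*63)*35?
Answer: 112455 - 2205*I*√5/2 ≈ 1.1246e+5 - 2465.3*I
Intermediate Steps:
p(H) = -√H/2 (p(H) = -√(H + 0)/2 = -√H/2)
((p(-5) + 51)*63)*35 = ((-I*√5/2 + 51)*63)*35 = ((51 - I*√5/2)*63)*35 = (3213 - 63*I*√5/2)*35 = 112455 - 2205*I*√5/2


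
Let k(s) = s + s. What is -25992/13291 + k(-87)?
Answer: -2338626/13291 ≈ -175.96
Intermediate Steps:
k(s) = 2*s
-25992/13291 + k(-87) = -25992/13291 + 2*(-87) = -25992*1/13291 - 174 = -25992/13291 - 174 = -2338626/13291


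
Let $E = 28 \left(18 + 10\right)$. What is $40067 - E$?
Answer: $39283$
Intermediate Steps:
$E = 784$ ($E = 28 \cdot 28 = 784$)
$40067 - E = 40067 - 784 = 39283$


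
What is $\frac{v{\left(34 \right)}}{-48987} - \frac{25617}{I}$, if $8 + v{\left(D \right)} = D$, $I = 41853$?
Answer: $- \frac{418662719}{683417637} \approx -0.6126$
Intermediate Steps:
$v{\left(D \right)} = -8 + D$
$\frac{v{\left(34 \right)}}{-48987} - \frac{25617}{I} = \frac{-8 + 34}{-48987} - \frac{25617}{41853} = 26 \left(- \frac{1}{48987}\right) - \frac{8539}{13951} = - \frac{26}{48987} - \frac{8539}{13951} = - \frac{418662719}{683417637}$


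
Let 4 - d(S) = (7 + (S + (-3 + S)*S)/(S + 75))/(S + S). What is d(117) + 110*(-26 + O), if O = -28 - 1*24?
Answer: -128439109/14976 ≈ -8576.3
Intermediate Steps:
d(S) = 4 - (7 + (S + S*(-3 + S))/(75 + S))/(2*S) (d(S) = 4 - (7 + (S + (-3 + S)*S)/(S + 75))/(S + S) = 4 - (7 + (S + S*(-3 + S))/(75 + S))/(2*S))
O = -52 (O = -28 - 24 = -52)
d(117) + 110*(-26 + O) = (7/2)*(-75 + 117² + 85*117)/(117*(75 + 117)) + 110*(-26 - 52) = (7/2)*(1/117)*(-75 + 13689 + 9945)/192 + 110*(-78) = (7/2)*(1/117)*(1/192)*23559 - 8580 = 54971/14976 - 8580 = -128439109/14976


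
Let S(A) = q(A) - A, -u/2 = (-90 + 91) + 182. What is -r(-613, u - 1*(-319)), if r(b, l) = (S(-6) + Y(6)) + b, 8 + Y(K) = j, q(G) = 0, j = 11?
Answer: 604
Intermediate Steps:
u = -366 (u = -2*((-90 + 91) + 182) = -2*(1 + 182) = -2*183 = -366)
Y(K) = 3 (Y(K) = -8 + 11 = 3)
S(A) = -A (S(A) = 0 - A = -A)
r(b, l) = 9 + b (r(b, l) = (-1*(-6) + 3) + b = (6 + 3) + b = 9 + b)
-r(-613, u - 1*(-319)) = -(9 - 613) = -1*(-604) = 604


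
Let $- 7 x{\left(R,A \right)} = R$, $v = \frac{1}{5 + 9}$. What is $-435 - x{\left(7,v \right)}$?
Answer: $-434$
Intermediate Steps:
$v = \frac{1}{14} \approx 0.071429$
$x{\left(R,A \right)} = - \frac{R}{7}$
$-435 - x{\left(7,v \right)} = -435 - \left(- \frac{1}{7}\right) 7 = -435 - -1 = -435 + 1 = -434$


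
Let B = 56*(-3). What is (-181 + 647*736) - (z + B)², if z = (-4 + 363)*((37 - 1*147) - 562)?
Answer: -58281209045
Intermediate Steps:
B = -168
z = -241248 (z = 359*((37 - 147) - 562) = 359*(-110 - 562) = 359*(-672) = -241248)
(-181 + 647*736) - (z + B)² = (-181 + 647*736) - (-241248 - 168)² = (-181 + 476192) - 1*(-241416)² = 476011 - 1*58281685056 = 476011 - 58281685056 = -58281209045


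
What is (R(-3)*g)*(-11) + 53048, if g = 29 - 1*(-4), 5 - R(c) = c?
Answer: 50144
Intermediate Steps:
R(c) = 5 - c
g = 33 (g = 29 + 4 = 33)
(R(-3)*g)*(-11) + 53048 = ((5 - 1*(-3))*33)*(-11) + 53048 = ((5 + 3)*33)*(-11) + 53048 = (8*33)*(-11) + 53048 = 264*(-11) + 53048 = -2904 + 53048 = 50144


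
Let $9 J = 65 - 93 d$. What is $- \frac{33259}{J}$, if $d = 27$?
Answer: $\frac{299331}{2446} \approx 122.38$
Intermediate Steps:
$J = - \frac{2446}{9}$ ($J = \frac{65 - 2511}{9} = \frac{1}{9} \left(-2446\right) = - \frac{2446}{9} \approx -271.78$)
$- \frac{33259}{J} = - \frac{33259}{- \frac{2446}{9}} = \left(-33259\right) \left(- \frac{9}{2446}\right) = \frac{299331}{2446}$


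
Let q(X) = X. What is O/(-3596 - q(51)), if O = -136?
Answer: 136/3647 ≈ 0.037291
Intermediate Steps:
O/(-3596 - q(51)) = -136/(-3596 - 1*51) = -136/(-3596 - 51) = -136/(-3647) = -136*(-1/3647) = 136/3647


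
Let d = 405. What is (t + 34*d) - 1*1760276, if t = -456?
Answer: -1746962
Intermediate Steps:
(t + 34*d) - 1*1760276 = (-456 + 34*405) - 1*1760276 = (-456 + 13770) - 1760276 = 13314 - 1760276 = -1746962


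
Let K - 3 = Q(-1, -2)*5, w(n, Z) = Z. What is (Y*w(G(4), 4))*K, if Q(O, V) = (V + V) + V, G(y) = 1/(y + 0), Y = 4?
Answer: -432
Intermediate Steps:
G(y) = 1/y
Q(O, V) = 3*V (Q(O, V) = 2*V + V = 3*V)
K = -27 (K = 3 + (3*(-2))*5 = 3 - 6*5 = 3 - 30 = -27)
(Y*w(G(4), 4))*K = (4*4)*(-27) = 16*(-27) = -432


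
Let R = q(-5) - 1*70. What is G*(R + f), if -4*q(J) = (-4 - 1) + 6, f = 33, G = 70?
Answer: -5215/2 ≈ -2607.5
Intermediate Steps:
q(J) = -1/4 (q(J) = -((-4 - 1) + 6)/4 = -(-5 + 6)/4 = -1/4*1 = -1/4)
R = -281/4 (R = -1/4 - 1*70 = -1/4 - 70 = -281/4 ≈ -70.250)
G*(R + f) = 70*(-281/4 + 33) = 70*(-149/4) = -5215/2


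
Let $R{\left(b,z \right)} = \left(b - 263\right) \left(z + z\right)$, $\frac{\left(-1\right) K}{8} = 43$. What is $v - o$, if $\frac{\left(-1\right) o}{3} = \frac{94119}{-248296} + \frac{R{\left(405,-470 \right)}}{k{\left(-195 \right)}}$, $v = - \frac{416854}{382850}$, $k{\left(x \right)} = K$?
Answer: $\frac{2374567766896969}{2043792657400} \approx 1161.8$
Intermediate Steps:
$K = -344$ ($K = \left(-8\right) 43 = -344$)
$k{\left(x \right)} = -344$
$R{\left(b,z \right)} = 2 z \left(-263 + b\right)$ ($R{\left(b,z \right)} = \left(-263 + b\right) 2 z = 2 z \left(-263 + b\right)$)
$v = - \frac{208427}{191425}$ ($v = \left(-416854\right) \frac{1}{382850} = - \frac{208427}{191425} \approx -1.0888$)
$o = - \frac{12416314929}{10676728}$ ($o = - 3 \left(\frac{94119}{-248296} + \frac{2 \left(-470\right) \left(-263 + 405\right)}{-344}\right) = - 3 \left(94119 \left(- \frac{1}{248296}\right) + 2 \left(-470\right) 142 \left(- \frac{1}{344}\right)\right) = - 3 \left(- \frac{94119}{248296} - - \frac{16685}{43}\right) = - 3 \left(- \frac{94119}{248296} + \frac{16685}{43}\right) = \left(-3\right) \frac{4138771643}{10676728} = - \frac{12416314929}{10676728} \approx -1162.9$)
$v - o = - \frac{208427}{191425} - - \frac{12416314929}{10676728} = - \frac{208427}{191425} + \frac{12416314929}{10676728} = \frac{2374567766896969}{2043792657400}$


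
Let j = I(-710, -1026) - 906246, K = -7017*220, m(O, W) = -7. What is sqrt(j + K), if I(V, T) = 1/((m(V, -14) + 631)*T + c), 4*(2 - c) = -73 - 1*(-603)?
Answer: 2*I*sqrt(211011610825111)/18561 ≈ 1565.2*I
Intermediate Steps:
c = -261/2 (c = 2 - (-73 - 1*(-603))/4 = 2 - (-73 + 603)/4 = 2 - 1/4*530 = 2 - 265/2 = -261/2 ≈ -130.50)
K = -1543740
I(V, T) = 1/(-261/2 + 624*T) (I(V, T) = 1/((-7 + 631)*T - 261/2) = 1/(624*T - 261/2) = 1/(-261/2 + 624*T))
j = -1160637408416/1280709 (j = 2/(3*(-87 + 416*(-1026))) - 906246 = 2/(3*(-87 - 426816)) - 906246 = (2/3)/(-426903) - 906246 = (2/3)*(-1/426903) - 906246 = -2/1280709 - 906246 = -1160637408416/1280709 ≈ -9.0625e+5)
sqrt(j + K) = sqrt(-1160637408416/1280709 - 1543740) = sqrt(-3137719120076/1280709) = 2*I*sqrt(211011610825111)/18561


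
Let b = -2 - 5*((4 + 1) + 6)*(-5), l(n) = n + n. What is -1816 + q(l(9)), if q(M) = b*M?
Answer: 3098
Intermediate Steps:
l(n) = 2*n
b = 273 (b = -2 - 5*(5 + 6)*(-5) = -2 - 5*11*(-5) = -2 - 55*(-5) = -2 + 275 = 273)
q(M) = 273*M
-1816 + q(l(9)) = -1816 + 273*(2*9) = -1816 + 273*18 = -1816 + 4914 = 3098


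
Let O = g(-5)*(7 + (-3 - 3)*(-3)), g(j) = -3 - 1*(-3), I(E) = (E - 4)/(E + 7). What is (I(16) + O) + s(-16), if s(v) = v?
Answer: -356/23 ≈ -15.478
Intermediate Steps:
I(E) = (-4 + E)/(7 + E)
g(j) = 0 (g(j) = -3 + 3 = 0)
O = 0 (O = 0*(7 + (-3 - 3)*(-3)) = 0*(7 - 6*(-3)) = 0*(7 + 18) = 0*25 = 0)
(I(16) + O) + s(-16) = ((-4 + 16)/(7 + 16) + 0) - 16 = (12/23 + 0) - 16 = 12/23 - 16 = -356/23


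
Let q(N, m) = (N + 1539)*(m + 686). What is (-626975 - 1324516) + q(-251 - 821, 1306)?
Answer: -1021227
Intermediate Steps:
q(N, m) = (686 + m)*(1539 + N) (q(N, m) = (1539 + N)*(686 + m) = (686 + m)*(1539 + N))
(-626975 - 1324516) + q(-251 - 821, 1306) = (-626975 - 1324516) + (1055754 + 686*(-251 - 821) + 1539*1306 + (-251 - 821)*1306) = -1951491 + (1055754 + 686*(-1072) + 2009934 - 1072*1306) = -1951491 + (1055754 - 735392 + 2009934 - 1400032) = -1951491 + 930264 = -1021227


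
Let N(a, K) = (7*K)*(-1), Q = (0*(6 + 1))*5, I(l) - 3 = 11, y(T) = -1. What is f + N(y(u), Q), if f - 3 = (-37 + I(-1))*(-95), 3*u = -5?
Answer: 2188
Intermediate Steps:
u = -5/3 (u = (1/3)*(-5) = -5/3 ≈ -1.6667)
I(l) = 14 (I(l) = 3 + 11 = 14)
Q = 0 (Q = (0*7)*5 = 0*5 = 0)
N(a, K) = -7*K
f = 2188 (f = 3 + (-37 + 14)*(-95) = 3 - 23*(-95) = 3 + 2185 = 2188)
f + N(y(u), Q) = 2188 - 7*0 = 2188 + 0 = 2188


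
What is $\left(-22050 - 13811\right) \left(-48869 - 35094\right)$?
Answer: $3010997143$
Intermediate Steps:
$\left(-22050 - 13811\right) \left(-48869 - 35094\right) = \left(-22050 - 13811\right) \left(-83963\right) = \left(-35861\right) \left(-83963\right) = 3010997143$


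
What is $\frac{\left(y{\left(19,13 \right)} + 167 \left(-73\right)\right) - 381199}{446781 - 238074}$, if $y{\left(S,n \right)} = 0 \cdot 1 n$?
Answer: $- \frac{131130}{69569} \approx -1.8849$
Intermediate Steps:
$y{\left(S,n \right)} = 0$ ($y{\left(S,n \right)} = 0 n = 0$)
$\frac{\left(y{\left(19,13 \right)} + 167 \left(-73\right)\right) - 381199}{446781 - 238074} = \frac{\left(0 + 167 \left(-73\right)\right) - 381199}{446781 - 238074} = \frac{\left(0 - 12191\right) - 381199}{208707} = \left(-12191 - 381199\right) \frac{1}{208707} = \left(-393390\right) \frac{1}{208707} = - \frac{131130}{69569}$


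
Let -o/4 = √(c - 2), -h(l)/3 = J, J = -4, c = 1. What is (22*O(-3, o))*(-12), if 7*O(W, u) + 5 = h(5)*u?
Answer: 1320/7 + 12672*I/7 ≈ 188.57 + 1810.3*I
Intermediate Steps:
h(l) = 12 (h(l) = -3*(-4) = 12)
o = -4*I (o = -4*√(1 - 2) = -4*I ≈ -4.0*I)
O(W, u) = -5/7 + 12*u/7 (O(W, u) = -5/7 + (12*u)/7 = -5/7 + 12*u/7)
(22*O(-3, o))*(-12) = (22*(-5/7 + 12*(-4*I)/7))*(-12) = (22*(-5/7 - 48*I/7))*(-12) = (-110/7 - 1056*I/7)*(-12) = 1320/7 + 12672*I/7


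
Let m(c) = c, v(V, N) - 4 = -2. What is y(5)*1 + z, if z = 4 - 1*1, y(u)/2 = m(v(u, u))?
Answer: 7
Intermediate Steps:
v(V, N) = 2 (v(V, N) = 4 - 2 = 2)
y(u) = 4 (y(u) = 2*2 = 4)
z = 3 (z = 4 - 1 = 3)
y(5)*1 + z = 4*1 + 3 = 4 + 3 = 7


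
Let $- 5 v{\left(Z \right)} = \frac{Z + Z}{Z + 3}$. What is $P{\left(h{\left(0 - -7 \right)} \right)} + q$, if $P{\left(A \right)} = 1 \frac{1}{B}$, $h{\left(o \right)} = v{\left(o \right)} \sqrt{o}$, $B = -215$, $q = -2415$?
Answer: $- \frac{519226}{215} \approx -2415.0$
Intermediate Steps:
$v{\left(Z \right)} = - \frac{2 Z}{5 \left(3 + Z\right)}$ ($v{\left(Z \right)} = - \frac{\left(Z + Z\right) \frac{1}{Z + 3}}{5} = - \frac{2 Z \frac{1}{3 + Z}}{5} = - \frac{2 Z}{5 \left(3 + Z\right)}$)
$h{\left(o \right)} = - \frac{2 o^{\frac{3}{2}}}{15 + 5 o}$ ($h{\left(o \right)} = - \frac{2 o}{15 + 5 o} \sqrt{o} = - \frac{2 o^{\frac{3}{2}}}{15 + 5 o}$)
$P{\left(A \right)} = - \frac{1}{215}$ ($P{\left(A \right)} = 1 \frac{1}{-215} = 1 \left(- \frac{1}{215}\right) = - \frac{1}{215}$)
$P{\left(h{\left(0 - -7 \right)} \right)} + q = - \frac{1}{215} - 2415 = - \frac{519226}{215}$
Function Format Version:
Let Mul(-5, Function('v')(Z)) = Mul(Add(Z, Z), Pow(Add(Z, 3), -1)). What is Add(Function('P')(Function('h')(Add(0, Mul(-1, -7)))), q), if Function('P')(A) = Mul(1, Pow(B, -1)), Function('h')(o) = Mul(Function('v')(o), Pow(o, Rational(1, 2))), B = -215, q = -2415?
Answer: Rational(-519226, 215) ≈ -2415.0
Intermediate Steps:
Function('v')(Z) = Mul(Rational(-2, 5), Z, Pow(Add(3, Z), -1)) (Function('v')(Z) = Mul(Rational(-1, 5), Mul(Add(Z, Z), Pow(Add(Z, 3), -1))) = Mul(Rational(-1, 5), Mul(Mul(2, Z), Pow(Add(3, Z), -1))) = Mul(Rational(-1, 5), Mul(2, Z, Pow(Add(3, Z), -1))) = Mul(Rational(-2, 5), Z, Pow(Add(3, Z), -1)))
Function('h')(o) = Mul(-2, Pow(o, Rational(3, 2)), Pow(Add(15, Mul(5, o)), -1)) (Function('h')(o) = Mul(Mul(-2, o, Pow(Add(15, Mul(5, o)), -1)), Pow(o, Rational(1, 2))) = Mul(-2, Pow(o, Rational(3, 2)), Pow(Add(15, Mul(5, o)), -1)))
Function('P')(A) = Rational(-1, 215) (Function('P')(A) = Mul(1, Pow(-215, -1)) = Mul(1, Rational(-1, 215)) = Rational(-1, 215))
Add(Function('P')(Function('h')(Add(0, Mul(-1, -7)))), q) = Add(Rational(-1, 215), -2415) = Rational(-519226, 215)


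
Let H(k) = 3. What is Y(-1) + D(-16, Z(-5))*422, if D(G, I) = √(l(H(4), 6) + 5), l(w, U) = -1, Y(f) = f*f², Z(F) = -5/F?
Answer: 843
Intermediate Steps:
Y(f) = f³
D(G, I) = 2 (D(G, I) = √(-1 + 5) = √4 = 2)
Y(-1) + D(-16, Z(-5))*422 = (-1)³ + 2*422 = -1 + 844 = 843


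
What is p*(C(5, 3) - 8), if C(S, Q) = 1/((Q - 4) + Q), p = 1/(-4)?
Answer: 15/8 ≈ 1.8750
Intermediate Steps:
p = -1/4 ≈ -0.25000
C(S, Q) = 1/(-4 + 2*Q) (C(S, Q) = 1/((-4 + Q) + Q) = 1/(-4 + 2*Q))
p*(C(5, 3) - 8) = -(1/(2*(-2 + 3)) - 8)/4 = -((1/2)/1 - 8)/4 = -((1/2)*1 - 8)/4 = -(1/2 - 8)/4 = -1/4*(-15/2) = 15/8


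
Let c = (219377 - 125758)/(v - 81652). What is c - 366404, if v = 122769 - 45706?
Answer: -1681521575/4589 ≈ -3.6642e+5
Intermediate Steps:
v = 77063
c = -93619/4589 (c = (219377 - 125758)/(77063 - 81652) = 93619/(-4589) = 93619*(-1/4589) = -93619/4589 ≈ -20.401)
c - 366404 = -93619/4589 - 366404 = -1681521575/4589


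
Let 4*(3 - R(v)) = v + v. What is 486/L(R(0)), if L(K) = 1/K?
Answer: 1458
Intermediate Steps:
R(v) = 3 - v/2 (R(v) = 3 - (v + v)/4 = 3 - v/2)
486/L(R(0)) = 486/(1/(3 - ½*0)) = 486/(1/(3 + 0)) = 486/(1/3) = 486/(⅓) = 486*3 = 1458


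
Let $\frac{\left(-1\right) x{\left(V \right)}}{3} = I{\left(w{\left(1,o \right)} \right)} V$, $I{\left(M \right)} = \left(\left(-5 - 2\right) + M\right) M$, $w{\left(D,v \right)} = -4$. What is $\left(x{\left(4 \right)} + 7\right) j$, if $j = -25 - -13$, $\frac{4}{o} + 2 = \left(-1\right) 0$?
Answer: $6252$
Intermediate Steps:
$o = -2$ ($o = \frac{4}{-2 - 0} = \frac{4}{-2 + 0} = \frac{4}{-2} = 4 \left(- \frac{1}{2}\right) = -2$)
$I{\left(M \right)} = M \left(-7 + M\right)$ ($I{\left(M \right)} = \left(\left(-5 - 2\right) + M\right) M = \left(-7 + M\right) M = M \left(-7 + M\right)$)
$j = -12$ ($j = -25 + 13 = -12$)
$x{\left(V \right)} = - 132 V$ ($x{\left(V \right)} = - 3 - 4 \left(-7 - 4\right) V = - 3 \left(-4\right) \left(-11\right) V = - 3 \cdot 44 V = - 132 V$)
$\left(x{\left(4 \right)} + 7\right) j = \left(\left(-132\right) 4 + 7\right) \left(-12\right) = \left(-528 + 7\right) \left(-12\right) = \left(-521\right) \left(-12\right) = 6252$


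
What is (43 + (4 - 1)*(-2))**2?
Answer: 1369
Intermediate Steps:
(43 + (4 - 1)*(-2))**2 = (43 + 3*(-2))**2 = (43 - 6)**2 = 37**2 = 1369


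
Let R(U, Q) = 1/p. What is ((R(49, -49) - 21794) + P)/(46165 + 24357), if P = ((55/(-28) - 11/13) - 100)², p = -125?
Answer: -185892244371/1167985364000 ≈ -0.15916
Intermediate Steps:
R(U, Q) = -1/125 (R(U, Q) = 1/(-125) = -1/125)
P = 1400480929/132496 (P = ((55*(-1/28) - 11*1/13) - 100)² = ((-55/28 - 11/13) - 100)² = (-1023/364 - 100)² = (-37423/364)² = 1400480929/132496 ≈ 10570.)
((R(49, -49) - 21794) + P)/(46165 + 24357) = ((-1/125 - 21794) + 1400480929/132496)/(46165 + 24357) = (-2724251/125 + 1400480929/132496)/70522 = -185892244371/16562000*1/70522 = -185892244371/1167985364000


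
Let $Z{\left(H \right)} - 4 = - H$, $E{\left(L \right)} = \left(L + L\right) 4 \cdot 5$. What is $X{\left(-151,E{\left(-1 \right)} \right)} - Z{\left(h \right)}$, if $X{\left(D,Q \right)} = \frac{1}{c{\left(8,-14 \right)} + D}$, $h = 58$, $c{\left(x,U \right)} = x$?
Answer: $\frac{7721}{143} \approx 53.993$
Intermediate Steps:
$E{\left(L \right)} = 40 L$ ($E{\left(L \right)} = 2 L 4 \cdot 5 = 8 L 5 = 40 L$)
$X{\left(D,Q \right)} = \frac{1}{8 + D}$
$Z{\left(H \right)} = 4 - H$
$X{\left(-151,E{\left(-1 \right)} \right)} - Z{\left(h \right)} = \frac{1}{8 - 151} - \left(4 - 58\right) = \frac{1}{-143} - \left(4 - 58\right) = - \frac{1}{143} - -54 = - \frac{1}{143} + 54 = \frac{7721}{143}$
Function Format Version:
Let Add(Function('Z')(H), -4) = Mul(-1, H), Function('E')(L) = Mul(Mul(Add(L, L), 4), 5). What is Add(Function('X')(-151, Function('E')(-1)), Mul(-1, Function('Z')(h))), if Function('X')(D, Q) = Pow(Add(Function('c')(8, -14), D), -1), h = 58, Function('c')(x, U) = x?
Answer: Rational(7721, 143) ≈ 53.993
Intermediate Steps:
Function('E')(L) = Mul(40, L) (Function('E')(L) = Mul(Mul(Mul(2, L), 4), 5) = Mul(Mul(8, L), 5) = Mul(40, L))
Function('X')(D, Q) = Pow(Add(8, D), -1)
Function('Z')(H) = Add(4, Mul(-1, H))
Add(Function('X')(-151, Function('E')(-1)), Mul(-1, Function('Z')(h))) = Add(Pow(Add(8, -151), -1), Mul(-1, Add(4, Mul(-1, 58)))) = Add(Pow(-143, -1), Mul(-1, Add(4, -58))) = Add(Rational(-1, 143), Mul(-1, -54)) = Add(Rational(-1, 143), 54) = Rational(7721, 143)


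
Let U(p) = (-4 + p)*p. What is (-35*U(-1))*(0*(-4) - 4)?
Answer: 700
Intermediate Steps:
U(p) = p*(-4 + p)
(-35*U(-1))*(0*(-4) - 4) = (-(-35)*(-4 - 1))*(0*(-4) - 4) = (-(-35)*(-5))*(0 - 4) = -35*5*(-4) = -175*(-4) = 700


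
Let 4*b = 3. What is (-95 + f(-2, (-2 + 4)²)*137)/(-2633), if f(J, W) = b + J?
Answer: 1065/10532 ≈ 0.10112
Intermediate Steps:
b = ¾ (b = (¼)*3 = ¾ ≈ 0.75000)
f(J, W) = ¾ + J
(-95 + f(-2, (-2 + 4)²)*137)/(-2633) = (-95 + (¾ - 2)*137)/(-2633) = (-95 - 5/4*137)*(-1/2633) = (-95 - 685/4)*(-1/2633) = -1065/4*(-1/2633) = 1065/10532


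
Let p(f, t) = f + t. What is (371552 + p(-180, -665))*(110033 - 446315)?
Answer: -124662091374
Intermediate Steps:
(371552 + p(-180, -665))*(110033 - 446315) = (371552 + (-180 - 665))*(110033 - 446315) = (371552 - 845)*(-336282) = 370707*(-336282) = -124662091374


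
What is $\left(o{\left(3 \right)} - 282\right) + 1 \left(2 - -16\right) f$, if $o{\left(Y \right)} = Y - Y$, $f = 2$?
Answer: $-246$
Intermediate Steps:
$o{\left(Y \right)} = 0$
$\left(o{\left(3 \right)} - 282\right) + 1 \left(2 - -16\right) f = \left(0 - 282\right) + 1 \left(2 - -16\right) 2 = -282 + 1 \left(2 + 16\right) 2 = -282 + 1 \cdot 18 \cdot 2 = -282 + 18 \cdot 2 = -282 + 36 = -246$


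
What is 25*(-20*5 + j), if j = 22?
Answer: -1950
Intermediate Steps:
25*(-20*5 + j) = 25*(-20*5 + 22) = 25*(-100 + 22) = 25*(-78) = -1950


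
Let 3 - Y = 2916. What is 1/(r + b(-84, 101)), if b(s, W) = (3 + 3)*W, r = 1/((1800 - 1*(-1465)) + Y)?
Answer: 352/213313 ≈ 0.0016502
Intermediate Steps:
Y = -2913 (Y = 3 - 1*2916 = 3 - 2916 = -2913)
r = 1/352 (r = 1/((1800 - 1*(-1465)) - 2913) = 1/((1800 + 1465) - 2913) = 1/(3265 - 2913) = 1/352 ≈ 0.0028409)
b(s, W) = 6*W
1/(r + b(-84, 101)) = 1/(1/352 + 6*101) = 1/(1/352 + 606) = 1/(213313/352) = 352/213313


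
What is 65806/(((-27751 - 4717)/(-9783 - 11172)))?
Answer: 689482365/16234 ≈ 42472.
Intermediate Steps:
65806/(((-27751 - 4717)/(-9783 - 11172))) = 65806/((-32468/(-20955))) = 65806/((-32468*(-1/20955))) = 65806/(32468/20955) = 65806*(20955/32468) = 689482365/16234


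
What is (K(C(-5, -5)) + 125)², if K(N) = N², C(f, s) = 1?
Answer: 15876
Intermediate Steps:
(K(C(-5, -5)) + 125)² = (1² + 125)² = (1 + 125)² = 126² = 15876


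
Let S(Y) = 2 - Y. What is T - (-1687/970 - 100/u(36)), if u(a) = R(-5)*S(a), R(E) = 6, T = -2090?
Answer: -103330513/49470 ≈ -2088.8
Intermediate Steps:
u(a) = 12 - 6*a (u(a) = 6*(2 - a) = 12 - 6*a)
T - (-1687/970 - 100/u(36)) = -2090 - (-1687/970 - 100/(12 - 6*36)) = -2090 - (-1687*1/970 - 100/(12 - 216)) = -2090 - (-1687/970 - 100/(-204)) = -2090 - (-1687/970 - 100*(-1/204)) = -2090 - (-1687/970 + 25/51) = -2090 - 1*(-61787/49470) = -2090 + 61787/49470 = -103330513/49470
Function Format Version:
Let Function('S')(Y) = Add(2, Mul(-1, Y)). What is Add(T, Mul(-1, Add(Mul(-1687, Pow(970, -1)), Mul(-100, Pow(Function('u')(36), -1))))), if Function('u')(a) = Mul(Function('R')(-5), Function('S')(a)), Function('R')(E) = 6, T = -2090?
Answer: Rational(-103330513, 49470) ≈ -2088.8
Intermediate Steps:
Function('u')(a) = Add(12, Mul(-6, a)) (Function('u')(a) = Mul(6, Add(2, Mul(-1, a))) = Add(12, Mul(-6, a)))
Add(T, Mul(-1, Add(Mul(-1687, Pow(970, -1)), Mul(-100, Pow(Function('u')(36), -1))))) = Add(-2090, Mul(-1, Add(Mul(-1687, Pow(970, -1)), Mul(-100, Pow(Add(12, Mul(-6, 36)), -1))))) = Add(-2090, Mul(-1, Add(Mul(-1687, Rational(1, 970)), Mul(-100, Pow(Add(12, -216), -1))))) = Add(-2090, Mul(-1, Add(Rational(-1687, 970), Mul(-100, Pow(-204, -1))))) = Add(-2090, Mul(-1, Add(Rational(-1687, 970), Mul(-100, Rational(-1, 204))))) = Add(-2090, Mul(-1, Add(Rational(-1687, 970), Rational(25, 51)))) = Add(-2090, Mul(-1, Rational(-61787, 49470))) = Add(-2090, Rational(61787, 49470)) = Rational(-103330513, 49470)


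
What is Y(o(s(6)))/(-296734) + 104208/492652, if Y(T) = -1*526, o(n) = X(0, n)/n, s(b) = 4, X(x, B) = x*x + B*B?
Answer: 3897648953/18273324821 ≈ 0.21330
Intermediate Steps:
X(x, B) = B**2 + x**2 (X(x, B) = x**2 + B**2 = B**2 + x**2)
o(n) = n (o(n) = (n**2 + 0**2)/n = (n**2 + 0)/n = n**2/n = n)
Y(T) = -526
Y(o(s(6)))/(-296734) + 104208/492652 = -526/(-296734) + 104208/492652 = -526*(-1/296734) + 104208*(1/492652) = 263/148367 + 26052/123163 = 3897648953/18273324821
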